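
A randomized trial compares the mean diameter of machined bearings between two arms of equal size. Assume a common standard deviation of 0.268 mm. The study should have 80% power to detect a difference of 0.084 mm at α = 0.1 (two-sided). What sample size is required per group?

For two equal groups, n per group = 2·((z_{α/2} + z_β)·σ/δ)².
z_{α/2} = 1.645; z_β = 0.842 (power 80%).
n = 2 × (2.487 × 0.268 / 0.084)² = 2 × 62.96 = 125.92
Round up: n = 126 per group.

126 per group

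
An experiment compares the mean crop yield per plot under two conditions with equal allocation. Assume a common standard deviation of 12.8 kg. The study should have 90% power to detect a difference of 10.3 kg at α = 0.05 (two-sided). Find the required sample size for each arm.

33 per group

For two equal groups, n per group = 2·((z_{α/2} + z_β)·σ/δ)².
z_{α/2} = 1.960; z_β = 1.282 (power 90%).
n = 2 × (3.242 × 12.8 / 10.3)² = 2 × 16.23 = 32.46
Round up: n = 33 per group.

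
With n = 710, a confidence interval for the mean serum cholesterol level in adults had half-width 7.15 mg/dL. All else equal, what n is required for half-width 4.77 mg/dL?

n = 1596

Margin of error scales as 1/√n, so n₂ = n₁·(E₁/E₂)².
n₂ = 710 × (7.15/4.77)² = 710 × 2.247 = 1595.37
Round up: n₂ = 1596.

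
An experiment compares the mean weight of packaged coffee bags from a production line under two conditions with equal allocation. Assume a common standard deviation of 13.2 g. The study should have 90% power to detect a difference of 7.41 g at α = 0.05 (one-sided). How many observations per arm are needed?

For two equal groups, n per group = 2·((z_α + z_β)·σ/δ)².
z_α = 1.645; z_β = 1.282 (power 90%).
n = 2 × (2.927 × 13.2 / 7.41)² = 2 × 27.19 = 54.38
Round up: n = 55 per group.

55 per group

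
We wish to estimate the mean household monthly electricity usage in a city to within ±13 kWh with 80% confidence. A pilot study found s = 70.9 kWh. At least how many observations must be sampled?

49

For a mean, the margin of error is E = z·σ/√n, so n = (zσ/E)².
At 80% confidence, z = 1.282.
n = (1.282 × 70.9 / 13)² = 48.89
Round up: n = 49.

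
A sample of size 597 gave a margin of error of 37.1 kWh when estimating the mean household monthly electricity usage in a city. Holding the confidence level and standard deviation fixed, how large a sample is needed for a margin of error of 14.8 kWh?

n = 3752

Margin of error scales as 1/√n, so n₂ = n₁·(E₁/E₂)².
n₂ = 597 × (37.1/14.8)² = 597 × 6.284 = 3751.55
Round up: n₂ = 3752.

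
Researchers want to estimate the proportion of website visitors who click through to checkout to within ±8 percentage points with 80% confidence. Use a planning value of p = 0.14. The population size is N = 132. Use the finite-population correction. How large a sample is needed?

For a proportion with margin E = 0.08 at 80% confidence, z = 1.282.
n = p̂(1−p̂)(z/E)² = 0.14 × 0.86 × (1.282/0.08)² = 30.92 — call this n₀.
Finite-population correction with N = 132: n = n₀ / (1 + (n₀−1)/N) = 30.92 / 1.227 = 25.20
Round up: n = 26.

n = 26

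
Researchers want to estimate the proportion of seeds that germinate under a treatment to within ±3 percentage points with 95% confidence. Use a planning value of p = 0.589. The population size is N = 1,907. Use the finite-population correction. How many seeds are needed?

n = 671

For a proportion with margin E = 0.03 at 95% confidence, z = 1.960.
n = p̂(1−p̂)(z/E)² = 0.589 × 0.411 × (1.960/0.03)² = 1033.30 — call this n₀.
Finite-population correction with N = 1,907: n = n₀ / (1 + (n₀−1)/N) = 1033.30 / 1.541 = 670.54
Round up: n = 671.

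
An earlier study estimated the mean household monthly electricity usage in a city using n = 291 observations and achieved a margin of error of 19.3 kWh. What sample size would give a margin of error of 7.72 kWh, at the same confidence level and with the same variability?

Margin of error scales as 1/√n, so n₂ = n₁·(E₁/E₂)².
n₂ = 291 × (19.3/7.72)² = 291 × 6.25 = 1818.75
Round up: n₂ = 1819.

1819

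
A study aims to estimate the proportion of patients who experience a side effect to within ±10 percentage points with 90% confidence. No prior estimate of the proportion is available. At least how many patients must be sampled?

68

For a proportion with margin E = 0.1 at 90% confidence, z = 1.645.
With no prior estimate, use p = 0.5, which maximizes p(1−p) at 0.25.
n = 0.25 × (z/E)² = 0.25 × (1.645/0.1)² = 67.65
Round up: n = 68.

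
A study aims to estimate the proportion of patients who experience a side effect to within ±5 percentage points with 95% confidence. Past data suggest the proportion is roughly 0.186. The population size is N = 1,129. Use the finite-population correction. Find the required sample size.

For a proportion with margin E = 0.05 at 95% confidence, z = 1.960.
n = p̂(1−p̂)(z/E)² = 0.186 × 0.814 × (1.960/0.05)² = 232.65 — call this n₀.
Finite-population correction with N = 1,129: n = n₀ / (1 + (n₀−1)/N) = 232.65 / 1.205 = 193.07
Round up: n = 194.

194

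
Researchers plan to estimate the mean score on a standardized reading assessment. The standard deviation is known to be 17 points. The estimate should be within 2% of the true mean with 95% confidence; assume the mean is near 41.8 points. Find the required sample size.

1589

For a mean, the margin of error is E = z·σ/√n, so n = (zσ/E)².
At 95% confidence, z = 1.960.
E = 2% of 41.8 = 0.836 points.
n = (1.960 × 17 / 0.836)² = 1588.54
Round up: n = 1589.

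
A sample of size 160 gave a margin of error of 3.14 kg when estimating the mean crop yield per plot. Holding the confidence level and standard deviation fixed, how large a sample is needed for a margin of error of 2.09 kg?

362

Margin of error scales as 1/√n, so n₂ = n₁·(E₁/E₂)².
n₂ = 160 × (3.14/2.09)² = 160 × 2.257 = 361.12
Round up: n₂ = 362.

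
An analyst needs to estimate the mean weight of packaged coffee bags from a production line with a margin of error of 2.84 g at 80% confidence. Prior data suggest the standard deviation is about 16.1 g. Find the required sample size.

For a mean, the margin of error is E = z·σ/√n, so n = (zσ/E)².
At 80% confidence, z = 1.282.
n = (1.282 × 16.1 / 2.84)² = 52.82
Round up: n = 53.

53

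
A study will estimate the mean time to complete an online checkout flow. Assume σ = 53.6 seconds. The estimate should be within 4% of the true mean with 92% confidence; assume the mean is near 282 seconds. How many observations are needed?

For a mean, the margin of error is E = z·σ/√n, so n = (zσ/E)².
At 92% confidence, z = 1.751.
E = 4% of 282 = 11.28 seconds.
n = (1.751 × 53.6 / 11.28)² = 69.23
Round up: n = 70.

n = 70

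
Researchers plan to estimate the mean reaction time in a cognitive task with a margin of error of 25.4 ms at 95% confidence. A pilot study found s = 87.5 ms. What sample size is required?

46

For a mean, the margin of error is E = z·σ/√n, so n = (zσ/E)².
At 95% confidence, z = 1.960.
n = (1.960 × 87.5 / 25.4)² = 45.59
Round up: n = 46.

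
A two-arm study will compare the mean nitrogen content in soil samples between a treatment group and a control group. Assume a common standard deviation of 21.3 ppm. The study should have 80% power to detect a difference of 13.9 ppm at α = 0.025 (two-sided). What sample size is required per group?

45 per group

For two equal groups, n per group = 2·((z_{α/2} + z_β)·σ/δ)².
z_{α/2} = 2.241; z_β = 0.842 (power 80%).
n = 2 × (3.083 × 21.3 / 13.9)² = 2 × 22.32 = 44.64
Round up: n = 45 per group.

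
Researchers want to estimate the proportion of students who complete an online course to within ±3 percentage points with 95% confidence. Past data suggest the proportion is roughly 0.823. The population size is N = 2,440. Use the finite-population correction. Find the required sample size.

496

For a proportion with margin E = 0.03 at 95% confidence, z = 1.960.
n = p̂(1−p̂)(z/E)² = 0.823 × 0.177 × (1.960/0.03)² = 621.79 — call this n₀.
Finite-population correction with N = 2,440: n = n₀ / (1 + (n₀−1)/N) = 621.79 / 1.254 = 495.85
Round up: n = 496.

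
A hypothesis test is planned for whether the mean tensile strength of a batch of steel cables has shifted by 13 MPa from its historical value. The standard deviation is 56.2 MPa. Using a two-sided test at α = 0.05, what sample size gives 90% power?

For a one-sample z-test, n = ((z_{α/2} + z_β)·σ/δ)².
z_{α/2} = 1.960 (two-sided α = 0.05); z_β = 1.282 (power 90% → β = 0.1).
n = (3.242 × 56.2 / 13)² = 196.43
Round up: n = 197.

n = 197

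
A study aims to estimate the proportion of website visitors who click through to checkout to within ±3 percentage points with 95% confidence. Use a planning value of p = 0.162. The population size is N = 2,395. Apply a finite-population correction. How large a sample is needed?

For a proportion with margin E = 0.03 at 95% confidence, z = 1.960.
n = p̂(1−p̂)(z/E)² = 0.162 × 0.838 × (1.960/0.03)² = 579.47 — call this n₀.
Finite-population correction with N = 2,395: n = n₀ / (1 + (n₀−1)/N) = 579.47 / 1.242 = 466.56
Round up: n = 467.

467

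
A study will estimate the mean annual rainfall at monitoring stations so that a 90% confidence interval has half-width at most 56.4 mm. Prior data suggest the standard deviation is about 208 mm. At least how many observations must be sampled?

37

For a mean, the margin of error is E = z·σ/√n, so n = (zσ/E)².
At 90% confidence, z = 1.645.
n = (1.645 × 208 / 56.4)² = 36.80
Round up: n = 37.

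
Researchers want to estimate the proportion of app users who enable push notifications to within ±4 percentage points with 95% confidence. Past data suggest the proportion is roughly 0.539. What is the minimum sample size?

For a proportion with margin E = 0.04 at 95% confidence, z = 1.960.
n = p̂(1−p̂)(z/E)² = 0.539 × 0.461 × (1.960/0.04)² = 596.60
Round up: n = 597.

597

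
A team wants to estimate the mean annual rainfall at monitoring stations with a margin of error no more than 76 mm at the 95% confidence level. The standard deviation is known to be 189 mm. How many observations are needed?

24

For a mean, the margin of error is E = z·σ/√n, so n = (zσ/E)².
At 95% confidence, z = 1.960.
n = (1.960 × 189 / 76)² = 23.76
Round up: n = 24.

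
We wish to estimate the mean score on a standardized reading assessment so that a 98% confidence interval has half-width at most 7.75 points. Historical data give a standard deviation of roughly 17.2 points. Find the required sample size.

27

For a mean, the margin of error is E = z·σ/√n, so n = (zσ/E)².
At 98% confidence, z = 2.326.
n = (2.326 × 17.2 / 7.75)² = 26.65
Round up: n = 27.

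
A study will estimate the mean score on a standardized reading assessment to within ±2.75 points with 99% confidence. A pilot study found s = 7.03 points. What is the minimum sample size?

For a mean, the margin of error is E = z·σ/√n, so n = (zσ/E)².
At 99% confidence, z = 2.576.
n = (2.576 × 7.03 / 2.75)² = 43.36
Round up: n = 44.

n = 44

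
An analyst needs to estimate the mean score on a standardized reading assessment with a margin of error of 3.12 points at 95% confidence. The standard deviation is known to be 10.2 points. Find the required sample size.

42

For a mean, the margin of error is E = z·σ/√n, so n = (zσ/E)².
At 95% confidence, z = 1.960.
n = (1.960 × 10.2 / 3.12)² = 41.06
Round up: n = 42.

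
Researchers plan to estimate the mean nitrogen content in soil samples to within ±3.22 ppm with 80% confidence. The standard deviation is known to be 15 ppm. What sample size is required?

For a mean, the margin of error is E = z·σ/√n, so n = (zσ/E)².
At 80% confidence, z = 1.282.
n = (1.282 × 15 / 3.22)² = 35.67
Round up: n = 36.

36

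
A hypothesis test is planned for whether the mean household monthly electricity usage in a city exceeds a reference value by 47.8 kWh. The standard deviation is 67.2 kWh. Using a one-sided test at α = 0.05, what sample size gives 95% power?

For a one-sample z-test, n = ((z_α + z_β)·σ/δ)².
z_α = 1.645 (one-sided α = 0.05); z_β = 1.645 (power 95% → β = 0.05).
n = (3.290 × 67.2 / 47.8)² = 21.39
Round up: n = 22.

n = 22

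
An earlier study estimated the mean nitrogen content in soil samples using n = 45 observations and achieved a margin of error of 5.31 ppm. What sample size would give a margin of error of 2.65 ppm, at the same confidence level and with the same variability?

n = 181

Margin of error scales as 1/√n, so n₂ = n₁·(E₁/E₂)².
n₂ = 45 × (5.31/2.65)² = 45 × 4.015 = 180.67
Round up: n₂ = 181.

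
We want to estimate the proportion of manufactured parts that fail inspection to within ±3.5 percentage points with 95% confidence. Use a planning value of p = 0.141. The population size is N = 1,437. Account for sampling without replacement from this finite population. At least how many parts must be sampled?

For a proportion with margin E = 0.035 at 95% confidence, z = 1.960.
n = p̂(1−p̂)(z/E)² = 0.141 × 0.859 × (1.960/0.035)² = 379.83 — call this n₀.
Finite-population correction with N = 1,437: n = n₀ / (1 + (n₀−1)/N) = 379.83 / 1.264 = 300.50
Round up: n = 301.

301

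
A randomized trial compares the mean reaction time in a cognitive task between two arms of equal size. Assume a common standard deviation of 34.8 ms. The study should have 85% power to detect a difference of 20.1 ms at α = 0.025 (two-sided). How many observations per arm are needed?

65 per group

For two equal groups, n per group = 2·((z_{α/2} + z_β)·σ/δ)².
z_{α/2} = 2.241; z_β = 1.036 (power 85%).
n = 2 × (3.277 × 34.8 / 20.1)² = 2 × 32.19 = 64.38
Round up: n = 65 per group.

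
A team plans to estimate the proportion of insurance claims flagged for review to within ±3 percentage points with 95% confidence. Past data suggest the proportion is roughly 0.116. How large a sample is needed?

438

For a proportion with margin E = 0.03 at 95% confidence, z = 1.960.
n = p̂(1−p̂)(z/E)² = 0.116 × 0.884 × (1.960/0.03)² = 437.70
Round up: n = 438.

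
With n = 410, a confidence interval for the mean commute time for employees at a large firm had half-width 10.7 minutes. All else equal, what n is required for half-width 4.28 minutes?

2563

Margin of error scales as 1/√n, so n₂ = n₁·(E₁/E₂)².
n₂ = 410 × (10.7/4.28)² = 410 × 6.25 = 2562.50
Round up: n₂ = 2563.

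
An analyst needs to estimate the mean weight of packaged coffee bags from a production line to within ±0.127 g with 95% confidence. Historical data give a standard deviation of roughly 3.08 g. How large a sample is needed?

For a mean, the margin of error is E = z·σ/√n, so n = (zσ/E)².
At 95% confidence, z = 1.960.
n = (1.960 × 3.08 / 0.127)² = 2259.47
Round up: n = 2260.

2260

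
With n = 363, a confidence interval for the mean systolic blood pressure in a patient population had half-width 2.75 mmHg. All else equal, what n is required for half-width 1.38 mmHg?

Margin of error scales as 1/√n, so n₂ = n₁·(E₁/E₂)².
n₂ = 363 × (2.75/1.38)² = 363 × 3.971 = 1441.47
Round up: n₂ = 1442.

1442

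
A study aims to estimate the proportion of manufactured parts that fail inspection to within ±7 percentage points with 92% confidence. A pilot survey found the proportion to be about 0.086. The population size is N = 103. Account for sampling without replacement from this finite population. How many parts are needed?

For a proportion with margin E = 0.07 at 92% confidence, z = 1.751.
n = p̂(1−p̂)(z/E)² = 0.086 × 0.914 × (1.751/0.07)² = 49.18 — call this n₀.
Finite-population correction with N = 103: n = n₀ / (1 + (n₀−1)/N) = 49.18 / 1.468 = 33.50
Round up: n = 34.

34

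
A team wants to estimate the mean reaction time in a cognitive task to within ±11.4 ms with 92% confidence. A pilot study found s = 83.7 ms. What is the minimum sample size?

For a mean, the margin of error is E = z·σ/√n, so n = (zσ/E)².
At 92% confidence, z = 1.751.
n = (1.751 × 83.7 / 11.4)² = 165.28
Round up: n = 166.

n = 166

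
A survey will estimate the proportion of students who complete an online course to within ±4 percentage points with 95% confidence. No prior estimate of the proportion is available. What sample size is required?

601

For a proportion with margin E = 0.04 at 95% confidence, z = 1.960.
With no prior estimate, use p = 0.5, which maximizes p(1−p) at 0.25.
n = 0.25 × (z/E)² = 0.25 × (1.960/0.04)² = 600.25
Round up: n = 601.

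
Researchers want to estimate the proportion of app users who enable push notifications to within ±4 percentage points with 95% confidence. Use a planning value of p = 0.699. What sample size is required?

n = 506

For a proportion with margin E = 0.04 at 95% confidence, z = 1.960.
n = p̂(1−p̂)(z/E)² = 0.699 × 0.301 × (1.960/0.04)² = 505.17
Round up: n = 506.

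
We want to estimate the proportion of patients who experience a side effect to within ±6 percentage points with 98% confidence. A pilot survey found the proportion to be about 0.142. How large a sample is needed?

184

For a proportion with margin E = 0.06 at 98% confidence, z = 2.326.
n = p̂(1−p̂)(z/E)² = 0.142 × 0.858 × (2.326/0.06)² = 183.10
Round up: n = 184.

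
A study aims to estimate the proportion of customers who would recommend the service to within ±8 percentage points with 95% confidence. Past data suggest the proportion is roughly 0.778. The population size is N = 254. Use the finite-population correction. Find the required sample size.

For a proportion with margin E = 0.08 at 95% confidence, z = 1.960.
n = p̂(1−p̂)(z/E)² = 0.778 × 0.222 × (1.960/0.08)² = 103.67 — call this n₀.
Finite-population correction with N = 254: n = n₀ / (1 + (n₀−1)/N) = 103.67 / 1.404 = 73.84
Round up: n = 74.

n = 74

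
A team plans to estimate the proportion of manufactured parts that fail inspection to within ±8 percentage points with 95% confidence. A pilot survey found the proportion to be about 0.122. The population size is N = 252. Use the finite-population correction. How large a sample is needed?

For a proportion with margin E = 0.08 at 95% confidence, z = 1.960.
n = p̂(1−p̂)(z/E)² = 0.122 × 0.878 × (1.960/0.08)² = 64.30 — call this n₀.
Finite-population correction with N = 252: n = n₀ / (1 + (n₀−1)/N) = 64.30 / 1.251 = 51.40
Round up: n = 52.

52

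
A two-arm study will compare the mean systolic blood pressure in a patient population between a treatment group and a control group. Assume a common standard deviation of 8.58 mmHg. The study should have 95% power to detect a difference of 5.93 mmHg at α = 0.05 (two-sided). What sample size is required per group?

For two equal groups, n per group = 2·((z_{α/2} + z_β)·σ/δ)².
z_{α/2} = 1.960; z_β = 1.645 (power 95%).
n = 2 × (3.605 × 8.58 / 5.93)² = 2 × 27.21 = 54.42
Round up: n = 55 per group.

55 per group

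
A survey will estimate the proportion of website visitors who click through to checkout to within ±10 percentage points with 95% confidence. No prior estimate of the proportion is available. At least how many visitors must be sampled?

97

For a proportion with margin E = 0.1 at 95% confidence, z = 1.960.
With no prior estimate, use p = 0.5, which maximizes p(1−p) at 0.25.
n = 0.25 × (z/E)² = 0.25 × (1.960/0.1)² = 96.04
Round up: n = 97.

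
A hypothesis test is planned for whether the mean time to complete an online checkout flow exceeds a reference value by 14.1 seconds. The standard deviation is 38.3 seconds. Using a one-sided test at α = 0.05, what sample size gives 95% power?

80

For a one-sample z-test, n = ((z_α + z_β)·σ/δ)².
z_α = 1.645 (one-sided α = 0.05); z_β = 1.645 (power 95% → β = 0.05).
n = (3.290 × 38.3 / 14.1)² = 79.86
Round up: n = 80.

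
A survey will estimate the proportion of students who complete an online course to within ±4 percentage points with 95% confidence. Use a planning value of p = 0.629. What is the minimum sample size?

For a proportion with margin E = 0.04 at 95% confidence, z = 1.960.
n = p̂(1−p̂)(z/E)² = 0.629 × 0.371 × (1.960/0.04)² = 560.29
Round up: n = 561.

n = 561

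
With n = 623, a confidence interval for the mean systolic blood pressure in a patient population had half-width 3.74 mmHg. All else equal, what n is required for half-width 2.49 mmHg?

Margin of error scales as 1/√n, so n₂ = n₁·(E₁/E₂)².
n₂ = 623 × (3.74/2.49)² = 623 × 2.256 = 1405.49
Round up: n₂ = 1406.

1406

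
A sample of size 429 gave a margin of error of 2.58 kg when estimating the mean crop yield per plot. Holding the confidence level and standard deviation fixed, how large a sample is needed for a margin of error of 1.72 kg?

966

Margin of error scales as 1/√n, so n₂ = n₁·(E₁/E₂)².
n₂ = 429 × (2.58/1.72)² = 429 × 2.25 = 965.25
Round up: n₂ = 966.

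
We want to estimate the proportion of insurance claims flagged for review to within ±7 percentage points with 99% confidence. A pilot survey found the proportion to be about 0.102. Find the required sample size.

125

For a proportion with margin E = 0.07 at 99% confidence, z = 2.576.
n = p̂(1−p̂)(z/E)² = 0.102 × 0.898 × (2.576/0.07)² = 124.04
Round up: n = 125.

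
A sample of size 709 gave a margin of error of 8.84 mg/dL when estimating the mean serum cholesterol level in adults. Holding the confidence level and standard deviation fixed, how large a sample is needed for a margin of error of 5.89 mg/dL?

n = 1598

Margin of error scales as 1/√n, so n₂ = n₁·(E₁/E₂)².
n₂ = 709 × (8.84/5.89)² = 709 × 2.253 = 1597.38
Round up: n₂ = 1598.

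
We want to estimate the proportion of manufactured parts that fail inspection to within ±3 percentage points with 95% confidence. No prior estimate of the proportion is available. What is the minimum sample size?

1068

For a proportion with margin E = 0.03 at 95% confidence, z = 1.960.
With no prior estimate, use p = 0.5, which maximizes p(1−p) at 0.25.
n = 0.25 × (z/E)² = 0.25 × (1.960/0.03)² = 1067.11
Round up: n = 1068.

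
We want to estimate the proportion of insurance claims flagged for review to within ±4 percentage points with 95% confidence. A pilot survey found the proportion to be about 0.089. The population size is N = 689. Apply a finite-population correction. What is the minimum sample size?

152

For a proportion with margin E = 0.04 at 95% confidence, z = 1.960.
n = p̂(1−p̂)(z/E)² = 0.089 × 0.911 × (1.960/0.04)² = 194.67 — call this n₀.
Finite-population correction with N = 689: n = n₀ / (1 + (n₀−1)/N) = 194.67 / 1.281 = 151.97
Round up: n = 152.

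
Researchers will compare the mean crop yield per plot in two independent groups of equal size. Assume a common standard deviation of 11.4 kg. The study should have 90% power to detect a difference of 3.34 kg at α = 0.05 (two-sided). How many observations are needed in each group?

For two equal groups, n per group = 2·((z_{α/2} + z_β)·σ/δ)².
z_{α/2} = 1.960; z_β = 1.282 (power 90%).
n = 2 × (3.242 × 11.4 / 3.34)² = 2 × 122.45 = 244.90
Round up: n = 245 per group.

245 per group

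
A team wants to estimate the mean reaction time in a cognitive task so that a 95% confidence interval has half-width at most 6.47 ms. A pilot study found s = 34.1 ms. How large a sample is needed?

For a mean, the margin of error is E = z·σ/√n, so n = (zσ/E)².
At 95% confidence, z = 1.960.
n = (1.960 × 34.1 / 6.47)² = 106.71
Round up: n = 107.

n = 107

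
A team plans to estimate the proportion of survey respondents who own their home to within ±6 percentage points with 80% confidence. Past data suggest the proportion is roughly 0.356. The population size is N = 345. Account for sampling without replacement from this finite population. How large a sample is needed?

For a proportion with margin E = 0.06 at 80% confidence, z = 1.282.
n = p̂(1−p̂)(z/E)² = 0.356 × 0.644 × (1.282/0.06)² = 104.67 — call this n₀.
Finite-population correction with N = 345: n = n₀ / (1 + (n₀−1)/N) = 104.67 / 1.3 = 80.52
Round up: n = 81.

81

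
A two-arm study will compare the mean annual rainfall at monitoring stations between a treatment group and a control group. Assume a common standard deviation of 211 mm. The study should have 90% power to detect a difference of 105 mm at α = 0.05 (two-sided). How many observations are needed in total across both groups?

170 total

For two equal groups, n per group = 2·((z_{α/2} + z_β)·σ/δ)².
z_{α/2} = 1.960; z_β = 1.282 (power 90%).
n = 2 × (3.242 × 211 / 105)² = 2 × 42.44 = 84.88
Round up: n = 85 per group.
Total across both groups: 2 × 85 = 170.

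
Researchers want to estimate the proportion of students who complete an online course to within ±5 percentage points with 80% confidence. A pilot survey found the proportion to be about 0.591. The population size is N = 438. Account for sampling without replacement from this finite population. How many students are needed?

117

For a proportion with margin E = 0.05 at 80% confidence, z = 1.282.
n = p̂(1−p̂)(z/E)² = 0.591 × 0.409 × (1.282/0.05)² = 158.91 — call this n₀.
Finite-population correction with N = 438: n = n₀ / (1 + (n₀−1)/N) = 158.91 / 1.361 = 116.76
Round up: n = 117.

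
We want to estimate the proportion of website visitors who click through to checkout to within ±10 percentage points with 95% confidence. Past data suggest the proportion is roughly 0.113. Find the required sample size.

39

For a proportion with margin E = 0.1 at 95% confidence, z = 1.960.
n = p̂(1−p̂)(z/E)² = 0.113 × 0.887 × (1.960/0.1)² = 38.50
Round up: n = 39.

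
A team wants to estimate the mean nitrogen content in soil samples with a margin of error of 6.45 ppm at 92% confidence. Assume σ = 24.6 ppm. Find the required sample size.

For a mean, the margin of error is E = z·σ/√n, so n = (zσ/E)².
At 92% confidence, z = 1.751.
n = (1.751 × 24.6 / 6.45)² = 44.60
Round up: n = 45.

n = 45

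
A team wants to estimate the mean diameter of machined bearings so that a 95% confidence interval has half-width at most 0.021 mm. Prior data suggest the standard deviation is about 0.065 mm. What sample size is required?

For a mean, the margin of error is E = z·σ/√n, so n = (zσ/E)².
At 95% confidence, z = 1.960.
n = (1.960 × 0.065 / 0.021)² = 36.80
Round up: n = 37.

37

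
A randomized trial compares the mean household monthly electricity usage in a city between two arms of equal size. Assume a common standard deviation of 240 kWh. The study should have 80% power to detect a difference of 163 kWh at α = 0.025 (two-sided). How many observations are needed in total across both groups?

For two equal groups, n per group = 2·((z_{α/2} + z_β)·σ/δ)².
z_{α/2} = 2.241; z_β = 0.842 (power 80%).
n = 2 × (3.083 × 240 / 163)² = 2 × 20.61 = 41.22
Round up: n = 42 per group.
Total across both groups: 2 × 42 = 84.

84 total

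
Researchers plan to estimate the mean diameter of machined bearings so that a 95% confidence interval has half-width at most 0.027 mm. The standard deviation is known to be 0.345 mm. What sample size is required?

628

For a mean, the margin of error is E = z·σ/√n, so n = (zσ/E)².
At 95% confidence, z = 1.960.
n = (1.960 × 0.345 / 0.027)² = 627.22
Round up: n = 628.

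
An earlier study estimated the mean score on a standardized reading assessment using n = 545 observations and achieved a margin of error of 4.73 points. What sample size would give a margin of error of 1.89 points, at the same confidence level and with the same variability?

Margin of error scales as 1/√n, so n₂ = n₁·(E₁/E₂)².
n₂ = 545 × (4.73/1.89)² = 545 × 6.263 = 3413.34
Round up: n₂ = 3414.

n = 3414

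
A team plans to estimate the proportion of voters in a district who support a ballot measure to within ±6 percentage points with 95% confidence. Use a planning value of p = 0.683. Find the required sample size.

232

For a proportion with margin E = 0.06 at 95% confidence, z = 1.960.
n = p̂(1−p̂)(z/E)² = 0.683 × 0.317 × (1.960/0.06)² = 231.04
Round up: n = 232.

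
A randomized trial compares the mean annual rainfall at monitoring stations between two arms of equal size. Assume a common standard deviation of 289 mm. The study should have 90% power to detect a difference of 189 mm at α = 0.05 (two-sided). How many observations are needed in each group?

50 per group

For two equal groups, n per group = 2·((z_{α/2} + z_β)·σ/δ)².
z_{α/2} = 1.960; z_β = 1.282 (power 90%).
n = 2 × (3.242 × 289 / 189)² = 2 × 24.58 = 49.16
Round up: n = 50 per group.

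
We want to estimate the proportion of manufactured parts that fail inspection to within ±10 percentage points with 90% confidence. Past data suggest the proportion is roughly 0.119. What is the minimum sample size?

29

For a proportion with margin E = 0.1 at 90% confidence, z = 1.645.
n = p̂(1−p̂)(z/E)² = 0.119 × 0.881 × (1.645/0.1)² = 28.37
Round up: n = 29.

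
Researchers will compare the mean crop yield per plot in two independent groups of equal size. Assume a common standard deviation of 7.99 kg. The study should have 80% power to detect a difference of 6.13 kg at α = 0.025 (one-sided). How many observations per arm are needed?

27 per group

For two equal groups, n per group = 2·((z_α + z_β)·σ/δ)².
z_α = 1.960; z_β = 0.842 (power 80%).
n = 2 × (2.802 × 7.99 / 6.13)² = 2 × 13.34 = 26.68
Round up: n = 27 per group.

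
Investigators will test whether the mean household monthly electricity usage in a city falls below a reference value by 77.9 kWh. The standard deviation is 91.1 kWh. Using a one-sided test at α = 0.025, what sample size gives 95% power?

For a one-sample z-test, n = ((z_α + z_β)·σ/δ)².
z_α = 1.960 (one-sided α = 0.025); z_β = 1.645 (power 95% → β = 0.05).
n = (3.605 × 91.1 / 77.9)² = 17.77
Round up: n = 18.

18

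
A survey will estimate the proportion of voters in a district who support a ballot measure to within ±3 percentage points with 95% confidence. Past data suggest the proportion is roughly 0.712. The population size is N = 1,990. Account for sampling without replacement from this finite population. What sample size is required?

n = 609

For a proportion with margin E = 0.03 at 95% confidence, z = 1.960.
n = p̂(1−p̂)(z/E)² = 0.712 × 0.288 × (1.960/0.03)² = 875.27 — call this n₀.
Finite-population correction with N = 1,990: n = n₀ / (1 + (n₀−1)/N) = 875.27 / 1.439 = 608.25
Round up: n = 609.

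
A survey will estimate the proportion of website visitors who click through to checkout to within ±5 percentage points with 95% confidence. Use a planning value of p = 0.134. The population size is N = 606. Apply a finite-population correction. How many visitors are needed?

For a proportion with margin E = 0.05 at 95% confidence, z = 1.960.
n = p̂(1−p̂)(z/E)² = 0.134 × 0.866 × (1.960/0.05)² = 178.32 — call this n₀.
Finite-population correction with N = 606: n = n₀ / (1 + (n₀−1)/N) = 178.32 / 1.293 = 137.91
Round up: n = 138.

138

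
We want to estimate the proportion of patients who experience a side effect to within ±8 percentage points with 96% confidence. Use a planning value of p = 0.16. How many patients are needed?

For a proportion with margin E = 0.08 at 96% confidence, z = 2.054.
n = p̂(1−p̂)(z/E)² = 0.16 × 0.84 × (2.054/0.08)² = 88.60
Round up: n = 89.

89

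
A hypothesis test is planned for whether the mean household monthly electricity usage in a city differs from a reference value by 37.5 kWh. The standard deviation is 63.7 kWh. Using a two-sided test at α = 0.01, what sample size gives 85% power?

38

For a one-sample z-test, n = ((z_{α/2} + z_β)·σ/δ)².
z_{α/2} = 2.576 (two-sided α = 0.01); z_β = 1.036 (power 85% → β = 0.15).
n = (3.612 × 63.7 / 37.5)² = 37.65
Round up: n = 38.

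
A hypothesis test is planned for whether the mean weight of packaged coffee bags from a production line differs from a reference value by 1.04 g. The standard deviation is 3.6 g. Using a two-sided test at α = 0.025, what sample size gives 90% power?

149

For a one-sample z-test, n = ((z_{α/2} + z_β)·σ/δ)².
z_{α/2} = 2.241 (two-sided α = 0.025); z_β = 1.282 (power 90% → β = 0.1).
n = (3.523 × 3.6 / 1.04)² = 148.72
Round up: n = 149.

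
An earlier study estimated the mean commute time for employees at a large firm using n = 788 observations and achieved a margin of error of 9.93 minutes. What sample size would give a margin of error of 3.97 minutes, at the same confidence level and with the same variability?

4930

Margin of error scales as 1/√n, so n₂ = n₁·(E₁/E₂)².
n₂ = 788 × (9.93/3.97)² = 788 × 6.256 = 4929.73
Round up: n₂ = 4930.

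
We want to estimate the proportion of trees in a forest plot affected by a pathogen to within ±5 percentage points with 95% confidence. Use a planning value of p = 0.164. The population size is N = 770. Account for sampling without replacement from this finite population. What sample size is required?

n = 166

For a proportion with margin E = 0.05 at 95% confidence, z = 1.960.
n = p̂(1−p̂)(z/E)² = 0.164 × 0.836 × (1.960/0.05)² = 210.68 — call this n₀.
Finite-population correction with N = 770: n = n₀ / (1 + (n₀−1)/N) = 210.68 / 1.272 = 165.63
Round up: n = 166.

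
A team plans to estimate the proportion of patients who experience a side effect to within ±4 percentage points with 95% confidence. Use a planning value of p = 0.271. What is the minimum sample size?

475

For a proportion with margin E = 0.04 at 95% confidence, z = 1.960.
n = p̂(1−p̂)(z/E)² = 0.271 × 0.729 × (1.960/0.04)² = 474.34
Round up: n = 475.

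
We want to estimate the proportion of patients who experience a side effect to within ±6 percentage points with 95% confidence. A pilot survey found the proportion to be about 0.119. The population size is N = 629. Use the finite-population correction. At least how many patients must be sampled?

For a proportion with margin E = 0.06 at 95% confidence, z = 1.960.
n = p̂(1−p̂)(z/E)² = 0.119 × 0.881 × (1.960/0.06)² = 111.87 — call this n₀.
Finite-population correction with N = 629: n = n₀ / (1 + (n₀−1)/N) = 111.87 / 1.176 = 95.13
Round up: n = 96.

96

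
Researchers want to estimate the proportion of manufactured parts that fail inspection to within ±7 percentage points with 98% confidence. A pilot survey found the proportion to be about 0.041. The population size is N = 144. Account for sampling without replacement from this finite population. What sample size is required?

34

For a proportion with margin E = 0.07 at 98% confidence, z = 2.326.
n = p̂(1−p̂)(z/E)² = 0.041 × 0.959 × (2.326/0.07)² = 43.41 — call this n₀.
Finite-population correction with N = 144: n = n₀ / (1 + (n₀−1)/N) = 43.41 / 1.295 = 33.52
Round up: n = 34.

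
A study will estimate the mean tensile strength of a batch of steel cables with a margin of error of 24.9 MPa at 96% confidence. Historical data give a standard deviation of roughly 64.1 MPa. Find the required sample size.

n = 28

For a mean, the margin of error is E = z·σ/√n, so n = (zσ/E)².
At 96% confidence, z = 2.054.
n = (2.054 × 64.1 / 24.9)² = 27.96
Round up: n = 28.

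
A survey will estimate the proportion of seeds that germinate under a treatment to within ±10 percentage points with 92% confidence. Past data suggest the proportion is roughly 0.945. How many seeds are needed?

For a proportion with margin E = 0.1 at 92% confidence, z = 1.751.
n = p̂(1−p̂)(z/E)² = 0.945 × 0.055 × (1.751/0.1)² = 15.94
Round up: n = 16.

n = 16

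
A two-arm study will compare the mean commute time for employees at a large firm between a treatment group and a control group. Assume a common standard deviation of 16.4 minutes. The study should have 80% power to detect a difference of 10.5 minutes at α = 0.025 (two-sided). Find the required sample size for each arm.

47 per group

For two equal groups, n per group = 2·((z_{α/2} + z_β)·σ/δ)².
z_{α/2} = 2.241; z_β = 0.842 (power 80%).
n = 2 × (3.083 × 16.4 / 10.5)² = 2 × 23.19 = 46.38
Round up: n = 47 per group.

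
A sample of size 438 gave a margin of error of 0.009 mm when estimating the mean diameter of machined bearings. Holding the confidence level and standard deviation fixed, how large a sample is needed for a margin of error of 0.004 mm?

2218

Margin of error scales as 1/√n, so n₂ = n₁·(E₁/E₂)².
n₂ = 438 × (0.009/0.004)² = 438 × 5.062 = 2217.16
Round up: n₂ = 2218.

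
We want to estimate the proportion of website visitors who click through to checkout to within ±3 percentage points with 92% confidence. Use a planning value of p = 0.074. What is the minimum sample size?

234

For a proportion with margin E = 0.03 at 92% confidence, z = 1.751.
n = p̂(1−p̂)(z/E)² = 0.074 × 0.926 × (1.751/0.03)² = 233.44
Round up: n = 234.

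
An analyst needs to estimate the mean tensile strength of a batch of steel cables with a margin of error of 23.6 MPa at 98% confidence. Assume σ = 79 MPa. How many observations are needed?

For a mean, the margin of error is E = z·σ/√n, so n = (zσ/E)².
At 98% confidence, z = 2.326.
n = (2.326 × 79 / 23.6)² = 60.62
Round up: n = 61.

61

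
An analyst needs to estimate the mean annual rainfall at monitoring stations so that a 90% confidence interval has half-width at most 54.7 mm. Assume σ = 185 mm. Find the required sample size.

For a mean, the margin of error is E = z·σ/√n, so n = (zσ/E)².
At 90% confidence, z = 1.645.
n = (1.645 × 185 / 54.7)² = 30.95
Round up: n = 31.

n = 31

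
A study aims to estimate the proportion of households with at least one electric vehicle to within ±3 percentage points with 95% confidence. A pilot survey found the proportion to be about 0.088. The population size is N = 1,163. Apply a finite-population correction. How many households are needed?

265

For a proportion with margin E = 0.03 at 95% confidence, z = 1.960.
n = p̂(1−p̂)(z/E)² = 0.088 × 0.912 × (1.960/0.03)² = 342.57 — call this n₀.
Finite-population correction with N = 1,163: n = n₀ / (1 + (n₀−1)/N) = 342.57 / 1.294 = 264.74
Round up: n = 265.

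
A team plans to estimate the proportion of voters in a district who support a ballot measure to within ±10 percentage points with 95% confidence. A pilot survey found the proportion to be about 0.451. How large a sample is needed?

n = 96

For a proportion with margin E = 0.1 at 95% confidence, z = 1.960.
n = p̂(1−p̂)(z/E)² = 0.451 × 0.549 × (1.960/0.1)² = 95.12
Round up: n = 96.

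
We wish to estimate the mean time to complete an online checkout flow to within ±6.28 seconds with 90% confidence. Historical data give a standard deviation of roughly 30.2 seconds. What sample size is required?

For a mean, the margin of error is E = z·σ/√n, so n = (zσ/E)².
At 90% confidence, z = 1.645.
n = (1.645 × 30.2 / 6.28)² = 62.58
Round up: n = 63.

63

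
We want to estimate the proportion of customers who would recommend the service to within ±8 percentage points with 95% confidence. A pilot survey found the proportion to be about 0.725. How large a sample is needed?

For a proportion with margin E = 0.08 at 95% confidence, z = 1.960.
n = p̂(1−p̂)(z/E)² = 0.725 × 0.275 × (1.960/0.08)² = 119.67
Round up: n = 120.

120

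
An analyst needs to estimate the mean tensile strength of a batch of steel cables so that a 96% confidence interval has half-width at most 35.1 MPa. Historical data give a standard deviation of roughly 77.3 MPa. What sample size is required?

21

For a mean, the margin of error is E = z·σ/√n, so n = (zσ/E)².
At 96% confidence, z = 2.054.
n = (2.054 × 77.3 / 35.1)² = 20.46
Round up: n = 21.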